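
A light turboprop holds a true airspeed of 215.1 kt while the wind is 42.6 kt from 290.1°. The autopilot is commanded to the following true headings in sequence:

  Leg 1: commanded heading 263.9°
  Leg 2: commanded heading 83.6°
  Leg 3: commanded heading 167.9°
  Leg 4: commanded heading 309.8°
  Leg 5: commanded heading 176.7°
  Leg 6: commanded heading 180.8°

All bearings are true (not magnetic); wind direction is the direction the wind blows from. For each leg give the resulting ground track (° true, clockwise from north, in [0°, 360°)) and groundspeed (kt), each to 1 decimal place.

Leg 1: heading 263.9°; drift -6.1° → track 257.8°, groundspeed 177.9 kt
Leg 2: heading 83.6°; drift +4.3° → track 87.9°, groundspeed 253.9 kt
Leg 3: heading 167.9°; drift -8.6° → track 159.3°, groundspeed 240.5 kt
Leg 4: heading 309.8°; drift +4.7° → track 314.5°, groundspeed 175.6 kt
Leg 5: heading 176.7°; drift -9.6° → track 167.1°, groundspeed 235.3 kt
Leg 6: heading 180.8°; drift -10.0° → track 170.8°, groundspeed 232.7 kt

Leg 1: track=257.8°, groundspeed=177.9 kt
Leg 2: track=87.9°, groundspeed=253.9 kt
Leg 3: track=159.3°, groundspeed=240.5 kt
Leg 4: track=314.5°, groundspeed=175.6 kt
Leg 5: track=167.1°, groundspeed=235.3 kt
Leg 6: track=170.8°, groundspeed=232.7 kt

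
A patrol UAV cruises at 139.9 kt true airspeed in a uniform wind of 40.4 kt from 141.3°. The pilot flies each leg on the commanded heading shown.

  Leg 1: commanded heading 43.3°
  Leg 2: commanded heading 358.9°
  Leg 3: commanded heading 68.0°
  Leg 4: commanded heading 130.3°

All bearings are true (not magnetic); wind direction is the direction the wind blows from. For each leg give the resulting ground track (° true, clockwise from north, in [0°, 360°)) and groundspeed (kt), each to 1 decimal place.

Leg 1: heading 43.3°; drift -15.4° → track 27.9°, groundspeed 150.9 kt
Leg 2: heading 358.9°; drift -8.2° → track 350.7°, groundspeed 173.7 kt
Leg 3: heading 68.0°; drift -16.8° → track 51.2°, groundspeed 134.0 kt
Leg 4: heading 130.3°; drift -4.4° → track 125.9°, groundspeed 100.5 kt

Leg 1: track=27.9°, groundspeed=150.9 kt
Leg 2: track=350.7°, groundspeed=173.7 kt
Leg 3: track=51.2°, groundspeed=134.0 kt
Leg 4: track=125.9°, groundspeed=100.5 kt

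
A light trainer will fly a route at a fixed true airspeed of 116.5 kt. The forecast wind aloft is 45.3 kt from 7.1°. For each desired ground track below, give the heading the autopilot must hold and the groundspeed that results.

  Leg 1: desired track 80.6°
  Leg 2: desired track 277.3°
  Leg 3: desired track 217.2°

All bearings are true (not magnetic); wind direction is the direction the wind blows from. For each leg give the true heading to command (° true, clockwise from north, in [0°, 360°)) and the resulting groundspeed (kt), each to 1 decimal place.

Leg 1: heading=58.7°, groundspeed=95.2 kt
Leg 2: heading=300.2°, groundspeed=107.2 kt
Leg 3: heading=228.4°, groundspeed=153.5 kt

Leg 1: desired track 80.6°; wind correction -21.9° → command heading 58.7°, groundspeed 95.2 kt
Leg 2: desired track 277.3°; wind correction +22.9° → command heading 300.2°, groundspeed 107.2 kt
Leg 3: desired track 217.2°; wind correction +11.2° → command heading 228.4°, groundspeed 153.5 kt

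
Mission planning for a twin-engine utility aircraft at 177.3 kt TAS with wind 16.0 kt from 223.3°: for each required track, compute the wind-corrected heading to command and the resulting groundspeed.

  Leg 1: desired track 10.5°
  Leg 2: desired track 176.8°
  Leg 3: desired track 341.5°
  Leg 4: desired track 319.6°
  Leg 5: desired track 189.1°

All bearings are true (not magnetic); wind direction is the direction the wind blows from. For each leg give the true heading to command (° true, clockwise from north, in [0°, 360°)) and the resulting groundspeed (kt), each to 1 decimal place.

Leg 1: heading=7.7°, groundspeed=190.5 kt
Leg 2: heading=180.6°, groundspeed=165.9 kt
Leg 3: heading=336.9°, groundspeed=184.3 kt
Leg 4: heading=314.5°, groundspeed=178.3 kt
Leg 5: heading=192.0°, groundspeed=163.8 kt

Leg 1: desired track 10.5°; wind correction -2.8° → command heading 7.7°, groundspeed 190.5 kt
Leg 2: desired track 176.8°; wind correction +3.8° → command heading 180.6°, groundspeed 165.9 kt
Leg 3: desired track 341.5°; wind correction -4.6° → command heading 336.9°, groundspeed 184.3 kt
Leg 4: desired track 319.6°; wind correction -5.1° → command heading 314.5°, groundspeed 178.3 kt
Leg 5: desired track 189.1°; wind correction +2.9° → command heading 192.0°, groundspeed 163.8 kt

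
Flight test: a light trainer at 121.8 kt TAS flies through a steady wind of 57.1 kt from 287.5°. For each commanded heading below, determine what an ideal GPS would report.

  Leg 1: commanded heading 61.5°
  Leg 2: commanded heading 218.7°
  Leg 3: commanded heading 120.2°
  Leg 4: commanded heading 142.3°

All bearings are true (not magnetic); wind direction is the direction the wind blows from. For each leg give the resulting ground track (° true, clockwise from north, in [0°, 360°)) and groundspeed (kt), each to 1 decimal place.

Leg 1: track=75.8°, groundspeed=166.6 kt
Leg 2: track=190.9°, groundspeed=114.3 kt
Leg 3: track=116.2°, groundspeed=177.9 kt
Leg 4: track=131.4°, groundspeed=171.8 kt

Leg 1: heading 61.5°; drift +14.3° → track 75.8°, groundspeed 166.6 kt
Leg 2: heading 218.7°; drift -27.8° → track 190.9°, groundspeed 114.3 kt
Leg 3: heading 120.2°; drift -4.0° → track 116.2°, groundspeed 177.9 kt
Leg 4: heading 142.3°; drift -10.9° → track 131.4°, groundspeed 171.8 kt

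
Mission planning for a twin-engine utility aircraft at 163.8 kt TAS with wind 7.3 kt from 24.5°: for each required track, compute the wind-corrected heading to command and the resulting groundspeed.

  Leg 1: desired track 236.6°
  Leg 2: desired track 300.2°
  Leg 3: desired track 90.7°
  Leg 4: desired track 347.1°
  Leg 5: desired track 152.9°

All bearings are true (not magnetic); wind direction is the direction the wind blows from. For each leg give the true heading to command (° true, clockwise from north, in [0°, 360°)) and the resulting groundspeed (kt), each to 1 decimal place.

Leg 1: heading=238.0°, groundspeed=169.9 kt
Leg 2: heading=302.7°, groundspeed=162.9 kt
Leg 3: heading=88.4°, groundspeed=160.7 kt
Leg 4: heading=348.7°, groundspeed=157.9 kt
Leg 5: heading=150.9°, groundspeed=168.2 kt

Leg 1: desired track 236.6°; wind correction +1.4° → command heading 238.0°, groundspeed 169.9 kt
Leg 2: desired track 300.2°; wind correction +2.5° → command heading 302.7°, groundspeed 162.9 kt
Leg 3: desired track 90.7°; wind correction -2.3° → command heading 88.4°, groundspeed 160.7 kt
Leg 4: desired track 347.1°; wind correction +1.6° → command heading 348.7°, groundspeed 157.9 kt
Leg 5: desired track 152.9°; wind correction -2.0° → command heading 150.9°, groundspeed 168.2 kt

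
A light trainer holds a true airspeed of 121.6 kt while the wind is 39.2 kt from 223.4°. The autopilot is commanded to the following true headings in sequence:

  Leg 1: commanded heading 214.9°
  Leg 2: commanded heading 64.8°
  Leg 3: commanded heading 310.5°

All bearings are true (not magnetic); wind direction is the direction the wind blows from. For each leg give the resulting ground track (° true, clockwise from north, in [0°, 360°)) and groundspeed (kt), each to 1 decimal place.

Leg 1: track=210.9°, groundspeed=83.0 kt
Leg 2: track=59.6°, groundspeed=158.7 kt
Leg 3: track=328.6°, groundspeed=125.9 kt

Leg 1: heading 214.9°; drift -4.0° → track 210.9°, groundspeed 83.0 kt
Leg 2: heading 64.8°; drift -5.2° → track 59.6°, groundspeed 158.7 kt
Leg 3: heading 310.5°; drift +18.1° → track 328.6°, groundspeed 125.9 kt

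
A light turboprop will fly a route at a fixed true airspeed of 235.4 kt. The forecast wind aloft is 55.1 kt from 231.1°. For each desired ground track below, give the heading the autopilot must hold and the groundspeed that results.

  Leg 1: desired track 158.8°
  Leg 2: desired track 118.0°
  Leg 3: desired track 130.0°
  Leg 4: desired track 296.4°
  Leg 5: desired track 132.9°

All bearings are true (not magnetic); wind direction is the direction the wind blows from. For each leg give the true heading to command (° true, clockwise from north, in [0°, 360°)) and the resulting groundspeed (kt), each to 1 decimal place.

Leg 1: heading=171.7°, groundspeed=212.7 kt
Leg 2: heading=130.4°, groundspeed=251.5 kt
Leg 3: heading=143.3°, groundspeed=239.7 kt
Leg 4: heading=284.1°, groundspeed=207.0 kt
Leg 5: heading=146.3°, groundspeed=236.9 kt

Leg 1: desired track 158.8°; wind correction +12.9° → command heading 171.7°, groundspeed 212.7 kt
Leg 2: desired track 118.0°; wind correction +12.4° → command heading 130.4°, groundspeed 251.5 kt
Leg 3: desired track 130.0°; wind correction +13.3° → command heading 143.3°, groundspeed 239.7 kt
Leg 4: desired track 296.4°; wind correction -12.3° → command heading 284.1°, groundspeed 207.0 kt
Leg 5: desired track 132.9°; wind correction +13.4° → command heading 146.3°, groundspeed 236.9 kt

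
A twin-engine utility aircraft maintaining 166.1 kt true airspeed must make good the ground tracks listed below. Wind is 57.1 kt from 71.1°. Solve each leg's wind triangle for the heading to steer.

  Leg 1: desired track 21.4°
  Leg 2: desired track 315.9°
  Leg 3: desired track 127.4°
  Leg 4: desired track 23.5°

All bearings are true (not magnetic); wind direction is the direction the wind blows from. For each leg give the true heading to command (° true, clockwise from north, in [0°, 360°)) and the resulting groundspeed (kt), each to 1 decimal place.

Leg 1: heading=36.6°, groundspeed=123.4 kt
Leg 2: heading=334.0°, groundspeed=182.2 kt
Leg 3: heading=110.8°, groundspeed=127.5 kt
Leg 4: heading=38.2°, groundspeed=122.2 kt

Leg 1: desired track 21.4°; wind correction +15.2° → command heading 36.6°, groundspeed 123.4 kt
Leg 2: desired track 315.9°; wind correction +18.1° → command heading 334.0°, groundspeed 182.2 kt
Leg 3: desired track 127.4°; wind correction -16.6° → command heading 110.8°, groundspeed 127.5 kt
Leg 4: desired track 23.5°; wind correction +14.7° → command heading 38.2°, groundspeed 122.2 kt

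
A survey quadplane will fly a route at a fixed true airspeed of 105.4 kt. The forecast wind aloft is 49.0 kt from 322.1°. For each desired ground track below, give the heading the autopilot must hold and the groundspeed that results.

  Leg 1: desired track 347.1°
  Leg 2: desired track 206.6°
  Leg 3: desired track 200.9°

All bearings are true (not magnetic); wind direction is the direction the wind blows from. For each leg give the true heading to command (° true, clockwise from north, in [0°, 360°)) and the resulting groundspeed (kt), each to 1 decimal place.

Leg 1: desired track 347.1°; wind correction -11.3° → command heading 335.8°, groundspeed 58.9 kt
Leg 2: desired track 206.6°; wind correction +24.8° → command heading 231.4°, groundspeed 116.8 kt
Leg 3: desired track 200.9°; wind correction +23.4° → command heading 224.3°, groundspeed 122.1 kt

Leg 1: heading=335.8°, groundspeed=58.9 kt
Leg 2: heading=231.4°, groundspeed=116.8 kt
Leg 3: heading=224.3°, groundspeed=122.1 kt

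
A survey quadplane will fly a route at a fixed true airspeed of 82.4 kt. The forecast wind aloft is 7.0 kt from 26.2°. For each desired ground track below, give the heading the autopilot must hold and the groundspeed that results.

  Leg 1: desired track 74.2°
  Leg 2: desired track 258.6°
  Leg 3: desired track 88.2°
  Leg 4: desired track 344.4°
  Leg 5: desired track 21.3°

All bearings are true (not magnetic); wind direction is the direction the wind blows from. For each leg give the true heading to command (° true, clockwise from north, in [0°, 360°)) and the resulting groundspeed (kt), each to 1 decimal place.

Leg 1: desired track 74.2°; wind correction -3.6° → command heading 70.6°, groundspeed 77.6 kt
Leg 2: desired track 258.6°; wind correction +3.9° → command heading 262.5°, groundspeed 86.5 kt
Leg 3: desired track 88.2°; wind correction -4.3° → command heading 83.9°, groundspeed 78.9 kt
Leg 4: desired track 344.4°; wind correction +3.2° → command heading 347.6°, groundspeed 77.0 kt
Leg 5: desired track 21.3°; wind correction +0.4° → command heading 21.7°, groundspeed 75.4 kt

Leg 1: heading=70.6°, groundspeed=77.6 kt
Leg 2: heading=262.5°, groundspeed=86.5 kt
Leg 3: heading=83.9°, groundspeed=78.9 kt
Leg 4: heading=347.6°, groundspeed=77.0 kt
Leg 5: heading=21.7°, groundspeed=75.4 kt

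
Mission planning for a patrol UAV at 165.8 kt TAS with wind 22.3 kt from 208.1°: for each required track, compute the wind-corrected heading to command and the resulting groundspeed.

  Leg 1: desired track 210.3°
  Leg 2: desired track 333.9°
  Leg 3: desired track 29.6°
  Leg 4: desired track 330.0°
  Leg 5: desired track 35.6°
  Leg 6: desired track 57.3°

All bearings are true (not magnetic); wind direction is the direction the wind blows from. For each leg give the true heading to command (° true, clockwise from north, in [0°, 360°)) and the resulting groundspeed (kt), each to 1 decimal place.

Leg 1: heading=210.0°, groundspeed=143.5 kt
Leg 2: heading=327.6°, groundspeed=177.9 kt
Leg 3: heading=29.8°, groundspeed=188.1 kt
Leg 4: heading=323.4°, groundspeed=176.5 kt
Leg 5: heading=36.6°, groundspeed=187.9 kt
Leg 6: heading=61.1°, groundspeed=184.9 kt

Leg 1: desired track 210.3°; wind correction -0.3° → command heading 210.0°, groundspeed 143.5 kt
Leg 2: desired track 333.9°; wind correction -6.3° → command heading 327.6°, groundspeed 177.9 kt
Leg 3: desired track 29.6°; wind correction +0.2° → command heading 29.8°, groundspeed 188.1 kt
Leg 4: desired track 330.0°; wind correction -6.6° → command heading 323.4°, groundspeed 176.5 kt
Leg 5: desired track 35.6°; wind correction +1.0° → command heading 36.6°, groundspeed 187.9 kt
Leg 6: desired track 57.3°; wind correction +3.8° → command heading 61.1°, groundspeed 184.9 kt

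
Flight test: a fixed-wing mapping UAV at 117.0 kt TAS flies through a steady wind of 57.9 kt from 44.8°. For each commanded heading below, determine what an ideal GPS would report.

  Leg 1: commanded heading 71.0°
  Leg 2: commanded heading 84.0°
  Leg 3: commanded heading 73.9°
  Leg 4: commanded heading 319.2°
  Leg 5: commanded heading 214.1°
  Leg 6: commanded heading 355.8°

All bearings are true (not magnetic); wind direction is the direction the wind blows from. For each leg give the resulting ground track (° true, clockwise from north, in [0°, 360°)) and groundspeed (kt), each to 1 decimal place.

Leg 1: track=92.5°, groundspeed=69.9 kt
Leg 2: track=110.9°, groundspeed=80.9 kt
Leg 3: track=96.9°, groundspeed=72.1 kt
Leg 4: track=292.0°, groundspeed=126.5 kt
Leg 5: track=217.6°, groundspeed=174.2 kt
Leg 6: track=326.9°, groundspeed=90.3 kt

Leg 1: heading 71.0°; drift +21.5° → track 92.5°, groundspeed 69.9 kt
Leg 2: heading 84.0°; drift +26.9° → track 110.9°, groundspeed 80.9 kt
Leg 3: heading 73.9°; drift +23.0° → track 96.9°, groundspeed 72.1 kt
Leg 4: heading 319.2°; drift -27.2° → track 292.0°, groundspeed 126.5 kt
Leg 5: heading 214.1°; drift +3.5° → track 217.6°, groundspeed 174.2 kt
Leg 6: heading 355.8°; drift -28.9° → track 326.9°, groundspeed 90.3 kt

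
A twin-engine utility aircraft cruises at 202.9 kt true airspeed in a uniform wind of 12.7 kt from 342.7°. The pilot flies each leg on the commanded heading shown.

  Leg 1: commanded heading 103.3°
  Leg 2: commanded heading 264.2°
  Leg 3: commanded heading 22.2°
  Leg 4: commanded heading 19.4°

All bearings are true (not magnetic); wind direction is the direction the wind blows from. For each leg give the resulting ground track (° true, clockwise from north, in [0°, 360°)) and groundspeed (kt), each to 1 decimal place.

Leg 1: heading 103.3°; drift +3.0° → track 106.3°, groundspeed 209.7 kt
Leg 2: heading 264.2°; drift -3.6° → track 260.6°, groundspeed 200.8 kt
Leg 3: heading 22.2°; drift +2.4° → track 24.6°, groundspeed 193.3 kt
Leg 4: heading 19.4°; drift +2.3° → track 21.7°, groundspeed 192.9 kt

Leg 1: track=106.3°, groundspeed=209.7 kt
Leg 2: track=260.6°, groundspeed=200.8 kt
Leg 3: track=24.6°, groundspeed=193.3 kt
Leg 4: track=21.7°, groundspeed=192.9 kt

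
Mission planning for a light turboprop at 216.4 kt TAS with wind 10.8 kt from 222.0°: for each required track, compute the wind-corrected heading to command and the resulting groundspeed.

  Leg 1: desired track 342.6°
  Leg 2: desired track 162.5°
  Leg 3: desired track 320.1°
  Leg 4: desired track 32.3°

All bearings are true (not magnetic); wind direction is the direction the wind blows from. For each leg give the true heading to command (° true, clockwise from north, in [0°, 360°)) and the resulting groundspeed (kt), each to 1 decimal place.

Leg 1: desired track 342.6°; wind correction -2.5° → command heading 340.1°, groundspeed 221.7 kt
Leg 2: desired track 162.5°; wind correction +2.5° → command heading 165.0°, groundspeed 210.7 kt
Leg 3: desired track 320.1°; wind correction -2.8° → command heading 317.3°, groundspeed 217.7 kt
Leg 4: desired track 32.3°; wind correction -0.5° → command heading 31.8°, groundspeed 227.0 kt

Leg 1: heading=340.1°, groundspeed=221.7 kt
Leg 2: heading=165.0°, groundspeed=210.7 kt
Leg 3: heading=317.3°, groundspeed=217.7 kt
Leg 4: heading=31.8°, groundspeed=227.0 kt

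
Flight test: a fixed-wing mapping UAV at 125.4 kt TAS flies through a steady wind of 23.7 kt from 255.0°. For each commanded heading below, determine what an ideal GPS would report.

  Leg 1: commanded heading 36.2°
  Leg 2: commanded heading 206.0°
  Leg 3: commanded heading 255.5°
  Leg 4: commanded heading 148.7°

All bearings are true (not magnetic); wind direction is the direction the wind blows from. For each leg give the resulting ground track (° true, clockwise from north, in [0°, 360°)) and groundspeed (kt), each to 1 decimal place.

Leg 1: heading 36.2°; drift +5.9° → track 42.1°, groundspeed 144.6 kt
Leg 2: heading 206.0°; drift -9.2° → track 196.8°, groundspeed 111.3 kt
Leg 3: heading 255.5°; drift +0.1° → track 255.6°, groundspeed 101.7 kt
Leg 4: heading 148.7°; drift -9.8° → track 138.9°, groundspeed 134.0 kt

Leg 1: track=42.1°, groundspeed=144.6 kt
Leg 2: track=196.8°, groundspeed=111.3 kt
Leg 3: track=255.6°, groundspeed=101.7 kt
Leg 4: track=138.9°, groundspeed=134.0 kt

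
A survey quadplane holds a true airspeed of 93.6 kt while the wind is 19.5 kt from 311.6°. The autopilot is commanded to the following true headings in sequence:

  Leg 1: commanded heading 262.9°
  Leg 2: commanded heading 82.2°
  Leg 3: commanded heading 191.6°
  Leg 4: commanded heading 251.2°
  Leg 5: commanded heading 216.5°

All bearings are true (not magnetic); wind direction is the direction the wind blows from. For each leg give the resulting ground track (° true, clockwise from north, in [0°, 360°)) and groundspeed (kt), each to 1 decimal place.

Leg 1: track=252.6°, groundspeed=82.0 kt
Leg 2: track=90.1°, groundspeed=107.3 kt
Leg 3: track=182.3°, groundspeed=104.7 kt
Leg 4: track=239.8°, groundspeed=85.7 kt
Leg 5: track=205.0°, groundspeed=97.3 kt

Leg 1: heading 262.9°; drift -10.3° → track 252.6°, groundspeed 82.0 kt
Leg 2: heading 82.2°; drift +7.9° → track 90.1°, groundspeed 107.3 kt
Leg 3: heading 191.6°; drift -9.3° → track 182.3°, groundspeed 104.7 kt
Leg 4: heading 251.2°; drift -11.4° → track 239.8°, groundspeed 85.7 kt
Leg 5: heading 216.5°; drift -11.5° → track 205.0°, groundspeed 97.3 kt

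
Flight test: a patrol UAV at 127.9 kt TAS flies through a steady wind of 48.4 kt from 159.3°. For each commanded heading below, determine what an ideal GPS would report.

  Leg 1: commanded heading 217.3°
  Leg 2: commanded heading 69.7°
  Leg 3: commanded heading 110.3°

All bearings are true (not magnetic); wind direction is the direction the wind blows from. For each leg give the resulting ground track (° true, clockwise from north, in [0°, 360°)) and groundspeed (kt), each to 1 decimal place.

Leg 1: heading 217.3°; drift +21.9° → track 239.2°, groundspeed 110.2 kt
Leg 2: heading 69.7°; drift -20.8° → track 48.9°, groundspeed 136.4 kt
Leg 3: heading 110.3°; drift -20.8° → track 89.5°, groundspeed 102.9 kt

Leg 1: track=239.2°, groundspeed=110.2 kt
Leg 2: track=48.9°, groundspeed=136.4 kt
Leg 3: track=89.5°, groundspeed=102.9 kt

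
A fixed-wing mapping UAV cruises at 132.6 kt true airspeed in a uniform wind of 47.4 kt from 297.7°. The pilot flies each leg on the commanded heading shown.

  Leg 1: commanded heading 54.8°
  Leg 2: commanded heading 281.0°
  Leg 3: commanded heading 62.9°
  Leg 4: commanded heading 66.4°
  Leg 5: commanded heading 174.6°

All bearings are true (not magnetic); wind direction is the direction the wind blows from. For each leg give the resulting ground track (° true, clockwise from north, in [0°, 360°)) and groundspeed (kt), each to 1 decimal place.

Leg 1: track=70.1°, groundspeed=159.9 kt
Leg 2: track=272.1°, groundspeed=88.3 kt
Leg 3: track=76.5°, groundspeed=164.5 kt
Leg 4: track=79.2°, groundspeed=166.4 kt
Leg 5: track=160.5°, groundspeed=163.4 kt

Leg 1: heading 54.8°; drift +15.3° → track 70.1°, groundspeed 159.9 kt
Leg 2: heading 281.0°; drift -8.9° → track 272.1°, groundspeed 88.3 kt
Leg 3: heading 62.9°; drift +13.6° → track 76.5°, groundspeed 164.5 kt
Leg 4: heading 66.4°; drift +12.8° → track 79.2°, groundspeed 166.4 kt
Leg 5: heading 174.6°; drift -14.1° → track 160.5°, groundspeed 163.4 kt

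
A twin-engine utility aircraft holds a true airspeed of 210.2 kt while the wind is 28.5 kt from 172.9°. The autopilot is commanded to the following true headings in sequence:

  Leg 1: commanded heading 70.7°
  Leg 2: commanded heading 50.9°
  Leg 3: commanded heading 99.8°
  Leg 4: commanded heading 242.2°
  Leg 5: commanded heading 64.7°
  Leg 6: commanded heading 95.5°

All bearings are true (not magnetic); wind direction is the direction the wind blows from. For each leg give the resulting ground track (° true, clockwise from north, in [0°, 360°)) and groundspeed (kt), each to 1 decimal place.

Leg 1: heading 70.7°; drift -7.3° → track 63.4°, groundspeed 218.0 kt
Leg 2: heading 50.9°; drift -6.1° → track 44.8°, groundspeed 226.6 kt
Leg 3: heading 99.8°; drift -7.7° → track 92.1°, groundspeed 203.7 kt
Leg 4: heading 242.2°; drift +7.6° → track 249.8°, groundspeed 201.9 kt
Leg 5: heading 64.7°; drift -7.0° → track 57.7°, groundspeed 220.8 kt
Leg 6: heading 95.5°; drift -7.8° → track 87.7°, groundspeed 205.9 kt

Leg 1: track=63.4°, groundspeed=218.0 kt
Leg 2: track=44.8°, groundspeed=226.6 kt
Leg 3: track=92.1°, groundspeed=203.7 kt
Leg 4: track=249.8°, groundspeed=201.9 kt
Leg 5: track=57.7°, groundspeed=220.8 kt
Leg 6: track=87.7°, groundspeed=205.9 kt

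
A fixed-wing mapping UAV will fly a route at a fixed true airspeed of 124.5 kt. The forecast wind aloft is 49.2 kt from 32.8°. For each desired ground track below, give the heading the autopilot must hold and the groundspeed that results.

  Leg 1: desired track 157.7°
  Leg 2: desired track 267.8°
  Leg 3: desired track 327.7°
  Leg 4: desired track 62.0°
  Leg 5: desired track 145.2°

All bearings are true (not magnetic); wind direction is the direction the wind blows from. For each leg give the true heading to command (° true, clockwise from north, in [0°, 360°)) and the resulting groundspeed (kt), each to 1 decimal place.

Leg 1: desired track 157.7°; wind correction -18.9° → command heading 138.8°, groundspeed 145.9 kt
Leg 2: desired track 267.8°; wind correction +18.9° → command heading 286.7°, groundspeed 146.0 kt
Leg 3: desired track 327.7°; wind correction +21.0° → command heading 348.7°, groundspeed 95.5 kt
Leg 4: desired track 62.0°; wind correction -11.1° → command heading 50.9°, groundspeed 79.2 kt
Leg 5: desired track 145.2°; wind correction -21.4° → command heading 123.8°, groundspeed 134.6 kt

Leg 1: heading=138.8°, groundspeed=145.9 kt
Leg 2: heading=286.7°, groundspeed=146.0 kt
Leg 3: heading=348.7°, groundspeed=95.5 kt
Leg 4: heading=50.9°, groundspeed=79.2 kt
Leg 5: heading=123.8°, groundspeed=134.6 kt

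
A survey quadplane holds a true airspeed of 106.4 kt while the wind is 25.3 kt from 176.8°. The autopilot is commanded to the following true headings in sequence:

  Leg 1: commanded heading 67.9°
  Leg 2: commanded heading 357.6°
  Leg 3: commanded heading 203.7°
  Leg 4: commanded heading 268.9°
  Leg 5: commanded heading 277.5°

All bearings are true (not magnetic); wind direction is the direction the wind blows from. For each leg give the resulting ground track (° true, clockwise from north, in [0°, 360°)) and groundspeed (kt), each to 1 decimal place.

Leg 1: heading 67.9°; drift -11.8° → track 56.1°, groundspeed 117.1 kt
Leg 2: heading 357.6°; drift -0.2° → track 357.4°, groundspeed 131.7 kt
Leg 3: heading 203.7°; drift +7.8° → track 211.5°, groundspeed 84.6 kt
Leg 4: heading 268.9°; drift +13.3° → track 282.2°, groundspeed 110.3 kt
Leg 5: heading 277.5°; drift +12.6° → track 290.1°, groundspeed 113.8 kt

Leg 1: track=56.1°, groundspeed=117.1 kt
Leg 2: track=357.4°, groundspeed=131.7 kt
Leg 3: track=211.5°, groundspeed=84.6 kt
Leg 4: track=282.2°, groundspeed=110.3 kt
Leg 5: track=290.1°, groundspeed=113.8 kt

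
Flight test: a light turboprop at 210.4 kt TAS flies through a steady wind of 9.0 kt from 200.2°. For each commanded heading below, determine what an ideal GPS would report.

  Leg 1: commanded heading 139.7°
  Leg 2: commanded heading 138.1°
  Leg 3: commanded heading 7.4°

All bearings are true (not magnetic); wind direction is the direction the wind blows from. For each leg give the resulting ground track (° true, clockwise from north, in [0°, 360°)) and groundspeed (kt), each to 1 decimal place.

Leg 1: heading 139.7°; drift -2.2° → track 137.5°, groundspeed 206.1 kt
Leg 2: heading 138.1°; drift -2.2° → track 135.9°, groundspeed 206.3 kt
Leg 3: heading 7.4°; drift +0.5° → track 7.9°, groundspeed 219.2 kt

Leg 1: track=137.5°, groundspeed=206.1 kt
Leg 2: track=135.9°, groundspeed=206.3 kt
Leg 3: track=7.9°, groundspeed=219.2 kt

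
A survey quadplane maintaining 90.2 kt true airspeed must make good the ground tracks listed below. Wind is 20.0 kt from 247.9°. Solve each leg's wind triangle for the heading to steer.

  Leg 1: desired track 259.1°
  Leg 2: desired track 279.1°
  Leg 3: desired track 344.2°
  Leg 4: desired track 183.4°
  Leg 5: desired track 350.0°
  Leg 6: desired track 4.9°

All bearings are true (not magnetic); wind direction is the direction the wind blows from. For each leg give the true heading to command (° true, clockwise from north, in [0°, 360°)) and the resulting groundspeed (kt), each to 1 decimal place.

Leg 1: desired track 259.1°; wind correction -2.5° → command heading 256.6°, groundspeed 70.5 kt
Leg 2: desired track 279.1°; wind correction -6.6° → command heading 272.5°, groundspeed 72.5 kt
Leg 3: desired track 344.2°; wind correction -12.7° → command heading 331.5°, groundspeed 90.2 kt
Leg 4: desired track 183.4°; wind correction +11.5° → command heading 194.9°, groundspeed 79.8 kt
Leg 5: desired track 350.0°; wind correction -12.5° → command heading 337.5°, groundspeed 92.2 kt
Leg 6: desired track 4.9°; wind correction -11.4° → command heading 353.5°, groundspeed 97.5 kt

Leg 1: heading=256.6°, groundspeed=70.5 kt
Leg 2: heading=272.5°, groundspeed=72.5 kt
Leg 3: heading=331.5°, groundspeed=90.2 kt
Leg 4: heading=194.9°, groundspeed=79.8 kt
Leg 5: heading=337.5°, groundspeed=92.2 kt
Leg 6: heading=353.5°, groundspeed=97.5 kt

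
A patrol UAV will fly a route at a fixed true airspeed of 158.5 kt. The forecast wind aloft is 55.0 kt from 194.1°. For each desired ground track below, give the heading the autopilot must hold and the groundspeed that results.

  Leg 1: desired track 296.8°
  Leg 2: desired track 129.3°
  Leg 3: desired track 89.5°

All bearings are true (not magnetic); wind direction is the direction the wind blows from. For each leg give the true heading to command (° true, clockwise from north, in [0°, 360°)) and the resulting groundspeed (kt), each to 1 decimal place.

Leg 1: desired track 296.8°; wind correction -19.8° → command heading 277.0°, groundspeed 161.2 kt
Leg 2: desired track 129.3°; wind correction +18.3° → command heading 147.6°, groundspeed 127.1 kt
Leg 3: desired track 89.5°; wind correction +19.6° → command heading 109.1°, groundspeed 163.2 kt

Leg 1: heading=277.0°, groundspeed=161.2 kt
Leg 2: heading=147.6°, groundspeed=127.1 kt
Leg 3: heading=109.1°, groundspeed=163.2 kt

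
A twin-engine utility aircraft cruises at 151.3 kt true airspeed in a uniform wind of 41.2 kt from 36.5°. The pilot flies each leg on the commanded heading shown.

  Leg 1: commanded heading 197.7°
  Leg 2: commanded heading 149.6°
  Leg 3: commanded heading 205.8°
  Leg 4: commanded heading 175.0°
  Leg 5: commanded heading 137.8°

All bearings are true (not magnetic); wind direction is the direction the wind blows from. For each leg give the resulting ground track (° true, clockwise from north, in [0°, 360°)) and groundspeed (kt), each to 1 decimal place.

Leg 1: track=201.7°, groundspeed=190.8 kt
Leg 2: track=162.4°, groundspeed=171.7 kt
Leg 3: track=208.1°, groundspeed=191.9 kt
Leg 4: track=183.5°, groundspeed=184.2 kt
Leg 5: track=152.0°, groundspeed=164.4 kt

Leg 1: heading 197.7°; drift +4.0° → track 201.7°, groundspeed 190.8 kt
Leg 2: heading 149.6°; drift +12.8° → track 162.4°, groundspeed 171.7 kt
Leg 3: heading 205.8°; drift +2.3° → track 208.1°, groundspeed 191.9 kt
Leg 4: heading 175.0°; drift +8.5° → track 183.5°, groundspeed 184.2 kt
Leg 5: heading 137.8°; drift +14.2° → track 152.0°, groundspeed 164.4 kt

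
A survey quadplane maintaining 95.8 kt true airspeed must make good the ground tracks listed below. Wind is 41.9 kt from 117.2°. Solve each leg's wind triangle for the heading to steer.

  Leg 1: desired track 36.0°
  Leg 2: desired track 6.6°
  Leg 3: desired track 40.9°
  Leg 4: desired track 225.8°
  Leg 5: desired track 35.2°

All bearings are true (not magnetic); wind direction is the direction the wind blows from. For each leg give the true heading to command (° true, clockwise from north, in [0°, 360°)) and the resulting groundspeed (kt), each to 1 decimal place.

Leg 1: heading=61.6°, groundspeed=80.0 kt
Leg 2: heading=30.8°, groundspeed=102.1 kt
Leg 3: heading=66.0°, groundspeed=76.8 kt
Leg 4: heading=201.3°, groundspeed=100.5 kt
Leg 5: heading=60.9°, groundspeed=80.5 kt

Leg 1: desired track 36.0°; wind correction +25.6° → command heading 61.6°, groundspeed 80.0 kt
Leg 2: desired track 6.6°; wind correction +24.2° → command heading 30.8°, groundspeed 102.1 kt
Leg 3: desired track 40.9°; wind correction +25.1° → command heading 66.0°, groundspeed 76.8 kt
Leg 4: desired track 225.8°; wind correction -24.5° → command heading 201.3°, groundspeed 100.5 kt
Leg 5: desired track 35.2°; wind correction +25.7° → command heading 60.9°, groundspeed 80.5 kt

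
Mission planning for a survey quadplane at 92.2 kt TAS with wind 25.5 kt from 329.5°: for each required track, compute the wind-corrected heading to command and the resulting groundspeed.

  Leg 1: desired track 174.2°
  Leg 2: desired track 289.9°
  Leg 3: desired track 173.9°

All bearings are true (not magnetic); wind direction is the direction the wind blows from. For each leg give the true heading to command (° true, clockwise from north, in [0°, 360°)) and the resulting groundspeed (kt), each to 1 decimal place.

Leg 1: heading=180.8°, groundspeed=114.7 kt
Leg 2: heading=300.1°, groundspeed=71.1 kt
Leg 3: heading=180.5°, groundspeed=114.8 kt

Leg 1: desired track 174.2°; wind correction +6.6° → command heading 180.8°, groundspeed 114.7 kt
Leg 2: desired track 289.9°; wind correction +10.2° → command heading 300.1°, groundspeed 71.1 kt
Leg 3: desired track 173.9°; wind correction +6.6° → command heading 180.5°, groundspeed 114.8 kt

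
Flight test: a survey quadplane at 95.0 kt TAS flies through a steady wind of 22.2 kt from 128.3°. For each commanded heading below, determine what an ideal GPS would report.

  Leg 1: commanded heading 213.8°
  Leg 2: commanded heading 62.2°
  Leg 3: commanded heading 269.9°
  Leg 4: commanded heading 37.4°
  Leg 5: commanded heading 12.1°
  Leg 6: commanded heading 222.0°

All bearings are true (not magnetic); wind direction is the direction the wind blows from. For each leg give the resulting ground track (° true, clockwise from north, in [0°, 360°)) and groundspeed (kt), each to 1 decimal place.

Leg 1: track=227.2°, groundspeed=95.8 kt
Leg 2: track=48.9°, groundspeed=88.4 kt
Leg 3: track=276.9°, groundspeed=113.2 kt
Leg 4: track=24.3°, groundspeed=97.9 kt
Leg 5: track=1.3°, groundspeed=106.7 kt
Leg 6: track=234.9°, groundspeed=98.9 kt

Leg 1: heading 213.8°; drift +13.4° → track 227.2°, groundspeed 95.8 kt
Leg 2: heading 62.2°; drift -13.3° → track 48.9°, groundspeed 88.4 kt
Leg 3: heading 269.9°; drift +7.0° → track 276.9°, groundspeed 113.2 kt
Leg 4: heading 37.4°; drift -13.1° → track 24.3°, groundspeed 97.9 kt
Leg 5: heading 12.1°; drift -10.8° → track 1.3°, groundspeed 106.7 kt
Leg 6: heading 222.0°; drift +12.9° → track 234.9°, groundspeed 98.9 kt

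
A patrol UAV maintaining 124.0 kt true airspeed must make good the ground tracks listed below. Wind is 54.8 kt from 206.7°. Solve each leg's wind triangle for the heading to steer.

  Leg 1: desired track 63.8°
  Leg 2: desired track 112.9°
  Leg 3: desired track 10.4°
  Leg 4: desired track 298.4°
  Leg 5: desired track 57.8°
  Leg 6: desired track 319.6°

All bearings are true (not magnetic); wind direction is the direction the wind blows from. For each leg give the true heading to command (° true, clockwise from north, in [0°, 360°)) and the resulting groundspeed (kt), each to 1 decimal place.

Leg 1: desired track 63.8°; wind correction +15.5° → command heading 79.3°, groundspeed 163.2 kt
Leg 2: desired track 112.9°; wind correction +26.2° → command heading 139.1°, groundspeed 114.9 kt
Leg 3: desired track 10.4°; wind correction -7.1° → command heading 3.3°, groundspeed 175.6 kt
Leg 4: desired track 298.4°; wind correction -26.2° → command heading 272.2°, groundspeed 112.9 kt
Leg 5: desired track 57.8°; wind correction +13.2° → command heading 71.0°, groundspeed 167.6 kt
Leg 6: desired track 319.6°; wind correction -24.0° → command heading 295.6°, groundspeed 134.6 kt

Leg 1: heading=79.3°, groundspeed=163.2 kt
Leg 2: heading=139.1°, groundspeed=114.9 kt
Leg 3: heading=3.3°, groundspeed=175.6 kt
Leg 4: heading=272.2°, groundspeed=112.9 kt
Leg 5: heading=71.0°, groundspeed=167.6 kt
Leg 6: heading=295.6°, groundspeed=134.6 kt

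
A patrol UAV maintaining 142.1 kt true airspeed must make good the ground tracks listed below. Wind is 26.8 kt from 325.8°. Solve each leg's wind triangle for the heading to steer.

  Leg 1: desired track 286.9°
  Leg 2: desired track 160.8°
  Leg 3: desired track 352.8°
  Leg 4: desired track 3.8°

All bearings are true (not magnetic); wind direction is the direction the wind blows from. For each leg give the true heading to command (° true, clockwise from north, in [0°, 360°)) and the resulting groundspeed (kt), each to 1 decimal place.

Leg 1: desired track 286.9°; wind correction +6.8° → command heading 293.7°, groundspeed 120.2 kt
Leg 2: desired track 160.8°; wind correction +2.8° → command heading 163.6°, groundspeed 167.8 kt
Leg 3: desired track 352.8°; wind correction -4.9° → command heading 347.9°, groundspeed 117.7 kt
Leg 4: desired track 3.8°; wind correction -6.7° → command heading 357.1°, groundspeed 120.0 kt

Leg 1: heading=293.7°, groundspeed=120.2 kt
Leg 2: heading=163.6°, groundspeed=167.8 kt
Leg 3: heading=347.9°, groundspeed=117.7 kt
Leg 4: heading=357.1°, groundspeed=120.0 kt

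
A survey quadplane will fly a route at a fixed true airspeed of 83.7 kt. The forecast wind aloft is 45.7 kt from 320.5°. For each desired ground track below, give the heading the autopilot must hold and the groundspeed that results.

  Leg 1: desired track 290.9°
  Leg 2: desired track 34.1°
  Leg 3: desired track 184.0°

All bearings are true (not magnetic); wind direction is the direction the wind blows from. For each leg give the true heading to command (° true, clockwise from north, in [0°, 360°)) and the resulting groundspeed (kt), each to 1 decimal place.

Leg 1: heading=306.5°, groundspeed=40.9 kt
Leg 2: heading=2.5°, groundspeed=58.4 kt
Leg 3: heading=206.1°, groundspeed=110.7 kt

Leg 1: desired track 290.9°; wind correction +15.6° → command heading 306.5°, groundspeed 40.9 kt
Leg 2: desired track 34.1°; wind correction -31.6° → command heading 2.5°, groundspeed 58.4 kt
Leg 3: desired track 184.0°; wind correction +22.1° → command heading 206.1°, groundspeed 110.7 kt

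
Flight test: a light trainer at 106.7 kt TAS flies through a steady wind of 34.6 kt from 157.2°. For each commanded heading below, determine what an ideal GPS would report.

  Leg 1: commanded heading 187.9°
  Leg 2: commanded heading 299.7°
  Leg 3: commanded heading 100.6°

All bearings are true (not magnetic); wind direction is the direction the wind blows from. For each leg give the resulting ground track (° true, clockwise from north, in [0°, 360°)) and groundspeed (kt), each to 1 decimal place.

Leg 1: track=200.8°, groundspeed=79.0 kt
Leg 2: track=308.6°, groundspeed=135.8 kt
Leg 3: track=82.4°, groundspeed=92.3 kt

Leg 1: heading 187.9°; drift +12.9° → track 200.8°, groundspeed 79.0 kt
Leg 2: heading 299.7°; drift +8.9° → track 308.6°, groundspeed 135.8 kt
Leg 3: heading 100.6°; drift -18.2° → track 82.4°, groundspeed 92.3 kt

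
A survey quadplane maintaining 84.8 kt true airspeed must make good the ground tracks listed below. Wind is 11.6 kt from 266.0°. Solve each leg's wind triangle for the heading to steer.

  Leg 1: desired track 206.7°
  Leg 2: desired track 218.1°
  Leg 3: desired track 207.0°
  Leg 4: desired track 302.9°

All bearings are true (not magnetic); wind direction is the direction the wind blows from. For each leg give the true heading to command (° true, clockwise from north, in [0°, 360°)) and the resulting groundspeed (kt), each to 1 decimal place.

Leg 1: heading=213.5°, groundspeed=78.3 kt
Leg 2: heading=223.9°, groundspeed=76.6 kt
Leg 3: heading=213.7°, groundspeed=78.2 kt
Leg 4: heading=298.2°, groundspeed=75.2 kt

Leg 1: desired track 206.7°; wind correction +6.8° → command heading 213.5°, groundspeed 78.3 kt
Leg 2: desired track 218.1°; wind correction +5.8° → command heading 223.9°, groundspeed 76.6 kt
Leg 3: desired track 207.0°; wind correction +6.7° → command heading 213.7°, groundspeed 78.2 kt
Leg 4: desired track 302.9°; wind correction -4.7° → command heading 298.2°, groundspeed 75.2 kt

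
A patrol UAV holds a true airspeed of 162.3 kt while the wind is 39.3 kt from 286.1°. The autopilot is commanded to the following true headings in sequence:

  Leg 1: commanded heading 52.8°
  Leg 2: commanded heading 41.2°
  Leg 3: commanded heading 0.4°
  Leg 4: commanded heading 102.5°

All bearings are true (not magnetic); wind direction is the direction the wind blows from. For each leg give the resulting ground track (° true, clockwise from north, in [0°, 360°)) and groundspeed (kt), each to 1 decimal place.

Leg 1: track=62.4°, groundspeed=188.4 kt
Leg 2: track=52.4°, groundspeed=182.5 kt
Leg 3: track=14.4°, groundspeed=156.3 kt
Leg 4: track=103.2°, groundspeed=201.5 kt

Leg 1: heading 52.8°; drift +9.6° → track 62.4°, groundspeed 188.4 kt
Leg 2: heading 41.2°; drift +11.2° → track 52.4°, groundspeed 182.5 kt
Leg 3: heading 0.4°; drift +14.0° → track 14.4°, groundspeed 156.3 kt
Leg 4: heading 102.5°; drift +0.7° → track 103.2°, groundspeed 201.5 kt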